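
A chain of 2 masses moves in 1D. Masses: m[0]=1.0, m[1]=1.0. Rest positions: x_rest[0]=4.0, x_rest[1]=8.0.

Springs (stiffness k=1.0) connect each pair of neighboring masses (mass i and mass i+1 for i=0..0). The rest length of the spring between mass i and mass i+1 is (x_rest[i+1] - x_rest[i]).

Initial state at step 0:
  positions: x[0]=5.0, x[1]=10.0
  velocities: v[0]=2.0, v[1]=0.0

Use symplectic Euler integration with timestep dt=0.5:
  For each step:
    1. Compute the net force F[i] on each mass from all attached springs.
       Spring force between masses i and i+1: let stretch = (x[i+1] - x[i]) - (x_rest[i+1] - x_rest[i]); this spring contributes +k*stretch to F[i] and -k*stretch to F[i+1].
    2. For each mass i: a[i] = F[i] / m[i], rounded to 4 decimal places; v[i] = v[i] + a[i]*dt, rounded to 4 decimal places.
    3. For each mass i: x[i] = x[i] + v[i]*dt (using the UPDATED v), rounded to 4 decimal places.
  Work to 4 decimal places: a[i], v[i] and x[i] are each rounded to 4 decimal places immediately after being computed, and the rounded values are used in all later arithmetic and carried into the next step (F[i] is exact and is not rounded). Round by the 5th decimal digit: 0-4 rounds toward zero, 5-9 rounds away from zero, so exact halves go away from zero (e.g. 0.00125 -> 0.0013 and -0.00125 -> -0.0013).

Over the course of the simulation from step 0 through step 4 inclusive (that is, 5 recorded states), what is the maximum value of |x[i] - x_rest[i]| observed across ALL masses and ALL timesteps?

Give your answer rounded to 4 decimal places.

Answer: 4.2188

Derivation:
Step 0: x=[5.0000 10.0000] v=[2.0000 0.0000]
Step 1: x=[6.2500 9.7500] v=[2.5000 -0.5000]
Step 2: x=[7.3750 9.6250] v=[2.2500 -0.2500]
Step 3: x=[8.0625 9.9375] v=[1.3750 0.6250]
Step 4: x=[8.2188 10.7813] v=[0.3125 1.6875]
Max displacement = 4.2188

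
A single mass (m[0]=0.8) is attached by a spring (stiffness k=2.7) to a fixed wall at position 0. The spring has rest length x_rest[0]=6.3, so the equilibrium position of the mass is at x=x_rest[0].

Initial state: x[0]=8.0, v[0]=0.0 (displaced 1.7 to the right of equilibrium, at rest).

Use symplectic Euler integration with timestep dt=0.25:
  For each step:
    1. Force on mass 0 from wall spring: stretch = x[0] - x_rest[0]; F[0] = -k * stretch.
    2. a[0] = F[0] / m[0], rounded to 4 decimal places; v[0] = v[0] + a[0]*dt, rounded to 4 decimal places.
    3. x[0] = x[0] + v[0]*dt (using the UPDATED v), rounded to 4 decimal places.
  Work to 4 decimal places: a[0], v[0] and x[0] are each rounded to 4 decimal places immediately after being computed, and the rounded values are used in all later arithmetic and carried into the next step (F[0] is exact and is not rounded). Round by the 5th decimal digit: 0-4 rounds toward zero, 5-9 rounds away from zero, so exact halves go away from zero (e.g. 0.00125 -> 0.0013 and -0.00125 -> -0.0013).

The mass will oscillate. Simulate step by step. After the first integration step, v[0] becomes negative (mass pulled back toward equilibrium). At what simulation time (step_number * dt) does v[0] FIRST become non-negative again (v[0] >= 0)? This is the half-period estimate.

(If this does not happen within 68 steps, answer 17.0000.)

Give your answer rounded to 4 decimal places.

Step 0: x=[8.0000] v=[0.0000]
Step 1: x=[7.6414] v=[-1.4344]
Step 2: x=[6.9999] v=[-2.5662]
Step 3: x=[6.2107] v=[-3.1568]
Step 4: x=[5.4403] v=[-3.0815]
Step 5: x=[4.8513] v=[-2.3561]
Step 6: x=[4.5679] v=[-1.1338]
Step 7: x=[4.6498] v=[0.3277]
First v>=0 after going negative at step 7, time=1.7500

Answer: 1.7500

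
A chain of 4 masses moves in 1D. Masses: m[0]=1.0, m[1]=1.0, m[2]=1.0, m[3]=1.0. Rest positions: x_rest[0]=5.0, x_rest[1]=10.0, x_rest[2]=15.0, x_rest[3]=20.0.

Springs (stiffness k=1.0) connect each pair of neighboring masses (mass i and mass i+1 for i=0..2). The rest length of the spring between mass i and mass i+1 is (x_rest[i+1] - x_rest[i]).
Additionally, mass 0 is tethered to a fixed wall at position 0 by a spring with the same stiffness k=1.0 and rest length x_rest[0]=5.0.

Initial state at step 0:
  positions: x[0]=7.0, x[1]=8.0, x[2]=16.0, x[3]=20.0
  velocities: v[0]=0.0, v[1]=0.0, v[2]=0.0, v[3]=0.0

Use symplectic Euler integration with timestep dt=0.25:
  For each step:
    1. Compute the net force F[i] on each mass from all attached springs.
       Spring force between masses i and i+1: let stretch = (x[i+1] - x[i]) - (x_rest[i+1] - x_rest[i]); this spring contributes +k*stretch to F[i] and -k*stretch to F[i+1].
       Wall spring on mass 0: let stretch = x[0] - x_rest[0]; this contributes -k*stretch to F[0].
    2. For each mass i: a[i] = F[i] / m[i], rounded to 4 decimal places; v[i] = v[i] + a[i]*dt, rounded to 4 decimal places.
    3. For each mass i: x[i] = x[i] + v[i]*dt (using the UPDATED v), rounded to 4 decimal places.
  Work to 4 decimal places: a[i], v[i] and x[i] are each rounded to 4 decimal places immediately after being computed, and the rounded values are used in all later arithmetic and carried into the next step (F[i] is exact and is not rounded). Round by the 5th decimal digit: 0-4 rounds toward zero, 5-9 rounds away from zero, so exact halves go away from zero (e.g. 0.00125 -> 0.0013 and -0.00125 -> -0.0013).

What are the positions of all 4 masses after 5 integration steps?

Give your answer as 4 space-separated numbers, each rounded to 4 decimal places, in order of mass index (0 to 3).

Step 0: x=[7.0000 8.0000 16.0000 20.0000] v=[0.0000 0.0000 0.0000 0.0000]
Step 1: x=[6.6250 8.4375 15.7500 20.0625] v=[-1.5000 1.7500 -1.0000 0.2500]
Step 2: x=[5.9492 9.2188 15.3125 20.1680] v=[-2.7031 3.1250 -1.7500 0.4219]
Step 3: x=[5.1060 10.1766 14.7976 20.2825] v=[-3.3730 3.8310 -2.0596 0.4580]
Step 4: x=[4.2605 11.1063 14.3367 20.3667] v=[-3.3819 3.7186 -1.8436 0.3368]
Step 5: x=[3.5766 11.8100 14.0508 20.3865] v=[-2.7356 2.8148 -1.1437 0.0793]

Answer: 3.5766 11.8100 14.0508 20.3865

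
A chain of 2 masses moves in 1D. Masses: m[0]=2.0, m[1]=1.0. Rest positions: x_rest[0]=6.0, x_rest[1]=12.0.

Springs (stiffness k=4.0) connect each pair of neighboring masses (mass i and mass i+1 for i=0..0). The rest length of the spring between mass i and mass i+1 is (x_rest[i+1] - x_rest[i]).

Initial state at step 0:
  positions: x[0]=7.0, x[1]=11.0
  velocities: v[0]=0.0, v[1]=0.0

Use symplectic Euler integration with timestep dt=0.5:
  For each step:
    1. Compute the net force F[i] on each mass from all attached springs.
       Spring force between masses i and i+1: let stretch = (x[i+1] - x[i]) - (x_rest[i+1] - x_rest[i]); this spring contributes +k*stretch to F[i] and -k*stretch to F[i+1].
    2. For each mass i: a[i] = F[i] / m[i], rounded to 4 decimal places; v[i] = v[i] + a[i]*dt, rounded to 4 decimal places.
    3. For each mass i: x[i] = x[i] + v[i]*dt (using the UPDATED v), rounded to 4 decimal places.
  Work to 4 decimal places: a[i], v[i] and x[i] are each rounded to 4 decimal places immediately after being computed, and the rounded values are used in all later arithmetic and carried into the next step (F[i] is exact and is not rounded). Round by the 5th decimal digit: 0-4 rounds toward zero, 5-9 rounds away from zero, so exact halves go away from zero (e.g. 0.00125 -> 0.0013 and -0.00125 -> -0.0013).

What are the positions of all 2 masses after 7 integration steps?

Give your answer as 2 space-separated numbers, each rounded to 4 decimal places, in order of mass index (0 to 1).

Step 0: x=[7.0000 11.0000] v=[0.0000 0.0000]
Step 1: x=[6.0000 13.0000] v=[-2.0000 4.0000]
Step 2: x=[5.5000 14.0000] v=[-1.0000 2.0000]
Step 3: x=[6.2500 12.5000] v=[1.5000 -3.0000]
Step 4: x=[7.1250 10.7500] v=[1.7500 -3.5000]
Step 5: x=[6.8125 11.3750] v=[-0.6250 1.2500]
Step 6: x=[5.7813 13.4375] v=[-2.0625 4.1250]
Step 7: x=[5.5782 13.8438] v=[-0.4063 0.8126]

Answer: 5.5782 13.8438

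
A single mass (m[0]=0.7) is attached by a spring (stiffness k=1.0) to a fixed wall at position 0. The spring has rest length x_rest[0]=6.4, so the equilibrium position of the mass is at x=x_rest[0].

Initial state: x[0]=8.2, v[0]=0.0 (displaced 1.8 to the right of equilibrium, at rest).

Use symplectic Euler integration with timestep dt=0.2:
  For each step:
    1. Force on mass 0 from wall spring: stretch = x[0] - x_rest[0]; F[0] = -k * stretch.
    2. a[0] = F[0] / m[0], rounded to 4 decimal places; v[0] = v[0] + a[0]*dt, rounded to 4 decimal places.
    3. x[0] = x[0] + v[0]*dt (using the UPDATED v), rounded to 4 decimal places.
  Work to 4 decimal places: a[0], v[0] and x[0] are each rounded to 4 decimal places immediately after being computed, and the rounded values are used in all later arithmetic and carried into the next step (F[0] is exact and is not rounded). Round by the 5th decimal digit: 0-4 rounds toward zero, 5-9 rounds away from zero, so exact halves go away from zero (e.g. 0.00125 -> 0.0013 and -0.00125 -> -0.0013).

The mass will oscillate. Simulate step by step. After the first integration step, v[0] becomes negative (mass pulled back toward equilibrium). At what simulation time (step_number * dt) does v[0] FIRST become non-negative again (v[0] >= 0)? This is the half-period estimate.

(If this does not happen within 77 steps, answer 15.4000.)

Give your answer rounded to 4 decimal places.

Answer: 2.8000

Derivation:
Step 0: x=[8.2000] v=[0.0000]
Step 1: x=[8.0971] v=[-0.5143]
Step 2: x=[7.8973] v=[-0.9992]
Step 3: x=[7.6119] v=[-1.4270]
Step 4: x=[7.2572] v=[-1.7733]
Step 5: x=[6.8536] v=[-2.0182]
Step 6: x=[6.4240] v=[-2.1478]
Step 7: x=[5.9931] v=[-2.1547]
Step 8: x=[5.5854] v=[-2.0384]
Step 9: x=[5.2243] v=[-1.8057]
Step 10: x=[4.9303] v=[-1.4698]
Step 11: x=[4.7203] v=[-1.0499]
Step 12: x=[4.6063] v=[-0.5700]
Step 13: x=[4.5948] v=[-0.0575]
Step 14: x=[4.6865] v=[0.4583]
First v>=0 after going negative at step 14, time=2.8000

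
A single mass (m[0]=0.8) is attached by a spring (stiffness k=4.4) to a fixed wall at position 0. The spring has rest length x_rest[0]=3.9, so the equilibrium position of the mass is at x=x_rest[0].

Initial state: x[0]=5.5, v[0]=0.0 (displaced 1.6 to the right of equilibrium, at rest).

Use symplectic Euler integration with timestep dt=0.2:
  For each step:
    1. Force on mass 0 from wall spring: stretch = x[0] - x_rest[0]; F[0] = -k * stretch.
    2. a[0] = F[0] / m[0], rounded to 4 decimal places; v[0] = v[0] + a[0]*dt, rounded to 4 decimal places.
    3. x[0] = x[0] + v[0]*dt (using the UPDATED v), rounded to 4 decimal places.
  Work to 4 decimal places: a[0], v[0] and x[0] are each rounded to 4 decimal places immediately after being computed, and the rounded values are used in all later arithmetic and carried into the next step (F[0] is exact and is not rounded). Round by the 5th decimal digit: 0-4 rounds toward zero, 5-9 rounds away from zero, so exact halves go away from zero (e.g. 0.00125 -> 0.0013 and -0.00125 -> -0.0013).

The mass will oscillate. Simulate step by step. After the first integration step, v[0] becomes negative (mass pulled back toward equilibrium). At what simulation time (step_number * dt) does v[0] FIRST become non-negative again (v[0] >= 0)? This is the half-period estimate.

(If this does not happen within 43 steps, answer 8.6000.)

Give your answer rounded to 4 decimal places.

Step 0: x=[5.5000] v=[0.0000]
Step 1: x=[5.1480] v=[-1.7600]
Step 2: x=[4.5214] v=[-3.1328]
Step 3: x=[3.7581] v=[-3.8163]
Step 4: x=[3.0261] v=[-3.6602]
Step 5: x=[2.4863] v=[-2.6989]
Step 6: x=[2.2575] v=[-1.1438]
Step 7: x=[2.3901] v=[0.6630]
First v>=0 after going negative at step 7, time=1.4000

Answer: 1.4000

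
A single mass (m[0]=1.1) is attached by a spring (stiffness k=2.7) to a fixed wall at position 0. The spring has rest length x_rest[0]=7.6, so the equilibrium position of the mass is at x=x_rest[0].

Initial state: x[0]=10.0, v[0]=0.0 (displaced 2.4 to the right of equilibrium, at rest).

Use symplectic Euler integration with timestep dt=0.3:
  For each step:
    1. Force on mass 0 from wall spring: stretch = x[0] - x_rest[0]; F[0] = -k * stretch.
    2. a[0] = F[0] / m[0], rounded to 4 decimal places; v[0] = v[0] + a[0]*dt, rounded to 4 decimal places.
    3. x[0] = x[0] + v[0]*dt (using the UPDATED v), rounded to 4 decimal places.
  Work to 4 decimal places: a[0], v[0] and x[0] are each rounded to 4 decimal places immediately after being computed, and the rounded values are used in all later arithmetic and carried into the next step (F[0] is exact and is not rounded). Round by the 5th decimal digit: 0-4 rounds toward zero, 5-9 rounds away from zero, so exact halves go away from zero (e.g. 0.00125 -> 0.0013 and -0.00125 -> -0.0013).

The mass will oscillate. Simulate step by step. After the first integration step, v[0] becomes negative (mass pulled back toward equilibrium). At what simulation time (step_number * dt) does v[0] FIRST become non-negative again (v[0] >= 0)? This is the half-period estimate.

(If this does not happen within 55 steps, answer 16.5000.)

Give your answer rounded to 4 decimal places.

Answer: 2.1000

Derivation:
Step 0: x=[10.0000] v=[0.0000]
Step 1: x=[9.4698] v=[-1.7673]
Step 2: x=[8.5265] v=[-3.1442]
Step 3: x=[7.3786] v=[-3.8264]
Step 4: x=[6.2796] v=[-3.6634]
Step 5: x=[5.4723] v=[-2.6911]
Step 6: x=[5.1350] v=[-1.1244]
Step 7: x=[5.3422] v=[0.6908]
First v>=0 after going negative at step 7, time=2.1000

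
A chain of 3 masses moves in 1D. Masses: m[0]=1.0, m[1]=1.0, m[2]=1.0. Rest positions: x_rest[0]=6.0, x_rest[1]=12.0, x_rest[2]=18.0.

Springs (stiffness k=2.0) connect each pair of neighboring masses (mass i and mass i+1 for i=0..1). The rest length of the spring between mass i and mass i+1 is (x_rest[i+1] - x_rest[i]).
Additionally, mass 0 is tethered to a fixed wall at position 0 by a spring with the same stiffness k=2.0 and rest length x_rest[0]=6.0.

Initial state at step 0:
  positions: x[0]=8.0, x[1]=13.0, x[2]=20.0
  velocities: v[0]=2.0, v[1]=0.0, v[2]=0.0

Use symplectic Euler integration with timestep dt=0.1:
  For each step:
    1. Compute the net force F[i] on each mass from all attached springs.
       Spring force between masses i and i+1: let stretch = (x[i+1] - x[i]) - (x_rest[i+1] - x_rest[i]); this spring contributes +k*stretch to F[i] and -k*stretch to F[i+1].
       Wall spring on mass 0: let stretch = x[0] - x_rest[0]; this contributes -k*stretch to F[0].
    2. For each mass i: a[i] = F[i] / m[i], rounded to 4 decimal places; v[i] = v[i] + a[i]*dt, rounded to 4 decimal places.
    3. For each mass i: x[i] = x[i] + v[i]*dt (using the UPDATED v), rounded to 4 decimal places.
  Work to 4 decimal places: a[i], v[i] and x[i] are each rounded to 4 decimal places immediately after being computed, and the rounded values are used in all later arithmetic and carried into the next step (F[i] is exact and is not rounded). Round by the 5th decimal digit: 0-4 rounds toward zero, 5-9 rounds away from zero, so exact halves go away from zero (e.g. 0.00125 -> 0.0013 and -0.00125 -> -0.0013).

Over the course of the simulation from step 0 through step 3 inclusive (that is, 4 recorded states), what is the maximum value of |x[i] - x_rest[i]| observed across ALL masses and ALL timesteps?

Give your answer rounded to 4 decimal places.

Answer: 2.2242

Derivation:
Step 0: x=[8.0000 13.0000 20.0000] v=[2.0000 0.0000 0.0000]
Step 1: x=[8.1400 13.0400 19.9800] v=[1.4000 0.4000 -0.2000]
Step 2: x=[8.2152 13.1208 19.9412] v=[0.7520 0.8080 -0.3880]
Step 3: x=[8.2242 13.2399 19.8860] v=[0.0901 1.1910 -0.5521]
Max displacement = 2.2242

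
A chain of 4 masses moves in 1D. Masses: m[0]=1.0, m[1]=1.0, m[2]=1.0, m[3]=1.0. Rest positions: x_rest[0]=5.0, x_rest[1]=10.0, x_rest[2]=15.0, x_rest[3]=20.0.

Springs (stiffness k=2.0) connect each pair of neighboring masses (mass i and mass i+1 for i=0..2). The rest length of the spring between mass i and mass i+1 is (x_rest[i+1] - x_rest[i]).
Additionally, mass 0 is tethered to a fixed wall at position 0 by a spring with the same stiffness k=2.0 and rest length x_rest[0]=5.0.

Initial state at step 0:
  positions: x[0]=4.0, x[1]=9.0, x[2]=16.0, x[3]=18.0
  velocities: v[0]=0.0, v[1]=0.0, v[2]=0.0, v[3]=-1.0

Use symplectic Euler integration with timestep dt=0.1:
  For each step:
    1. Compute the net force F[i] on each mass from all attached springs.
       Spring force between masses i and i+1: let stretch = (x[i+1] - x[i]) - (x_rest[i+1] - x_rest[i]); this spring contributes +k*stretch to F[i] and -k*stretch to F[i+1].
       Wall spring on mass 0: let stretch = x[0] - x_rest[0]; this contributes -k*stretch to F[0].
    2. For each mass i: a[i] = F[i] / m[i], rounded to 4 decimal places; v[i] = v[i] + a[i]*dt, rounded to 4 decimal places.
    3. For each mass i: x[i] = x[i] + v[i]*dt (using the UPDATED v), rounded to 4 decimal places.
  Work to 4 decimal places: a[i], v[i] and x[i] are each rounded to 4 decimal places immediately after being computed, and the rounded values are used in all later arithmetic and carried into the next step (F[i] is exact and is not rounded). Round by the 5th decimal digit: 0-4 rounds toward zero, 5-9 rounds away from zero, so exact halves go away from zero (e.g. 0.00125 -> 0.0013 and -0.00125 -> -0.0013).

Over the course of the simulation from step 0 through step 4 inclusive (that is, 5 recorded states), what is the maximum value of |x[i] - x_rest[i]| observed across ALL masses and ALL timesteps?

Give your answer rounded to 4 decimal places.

Answer: 2.0400

Derivation:
Step 0: x=[4.0000 9.0000 16.0000 18.0000] v=[0.0000 0.0000 0.0000 -1.0000]
Step 1: x=[4.0200 9.0400 15.9000 17.9600] v=[0.2000 0.4000 -1.0000 -0.4000]
Step 2: x=[4.0600 9.1168 15.7040 17.9788] v=[0.4000 0.7680 -1.9600 0.1880]
Step 3: x=[4.1199 9.2242 15.4218 18.0521] v=[0.5994 1.0741 -2.8225 0.7330]
Step 4: x=[4.1995 9.3535 15.0682 18.1728] v=[0.7963 1.2928 -3.5360 1.2069]
Max displacement = 2.0400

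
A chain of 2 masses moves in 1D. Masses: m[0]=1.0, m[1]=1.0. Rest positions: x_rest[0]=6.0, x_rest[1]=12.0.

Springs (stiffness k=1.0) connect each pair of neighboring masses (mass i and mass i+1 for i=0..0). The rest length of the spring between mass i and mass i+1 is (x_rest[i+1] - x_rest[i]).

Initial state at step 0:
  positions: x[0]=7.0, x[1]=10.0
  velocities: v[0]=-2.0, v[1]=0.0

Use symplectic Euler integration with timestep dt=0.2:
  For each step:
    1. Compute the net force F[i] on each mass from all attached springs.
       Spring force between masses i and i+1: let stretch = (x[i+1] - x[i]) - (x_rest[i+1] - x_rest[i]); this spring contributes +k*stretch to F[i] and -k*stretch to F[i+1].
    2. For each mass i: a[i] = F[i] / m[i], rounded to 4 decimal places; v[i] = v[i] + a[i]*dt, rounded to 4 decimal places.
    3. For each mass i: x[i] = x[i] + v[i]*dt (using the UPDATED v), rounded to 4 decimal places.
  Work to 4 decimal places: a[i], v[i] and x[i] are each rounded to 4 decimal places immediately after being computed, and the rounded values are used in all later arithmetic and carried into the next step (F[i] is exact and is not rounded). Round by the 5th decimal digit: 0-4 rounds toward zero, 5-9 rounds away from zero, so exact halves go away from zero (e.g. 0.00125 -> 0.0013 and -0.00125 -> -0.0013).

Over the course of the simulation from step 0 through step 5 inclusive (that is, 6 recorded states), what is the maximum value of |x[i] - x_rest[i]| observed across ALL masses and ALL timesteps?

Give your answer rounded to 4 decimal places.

Answer: 2.1909

Derivation:
Step 0: x=[7.0000 10.0000] v=[-2.0000 0.0000]
Step 1: x=[6.4800 10.1200] v=[-2.6000 0.6000]
Step 2: x=[5.8656 10.3344] v=[-3.0720 1.0720]
Step 3: x=[5.1900 10.6100] v=[-3.3782 1.3782]
Step 4: x=[4.4912 10.9088] v=[-3.4942 1.4942]
Step 5: x=[3.8091 11.1909] v=[-3.4107 1.4107]
Max displacement = 2.1909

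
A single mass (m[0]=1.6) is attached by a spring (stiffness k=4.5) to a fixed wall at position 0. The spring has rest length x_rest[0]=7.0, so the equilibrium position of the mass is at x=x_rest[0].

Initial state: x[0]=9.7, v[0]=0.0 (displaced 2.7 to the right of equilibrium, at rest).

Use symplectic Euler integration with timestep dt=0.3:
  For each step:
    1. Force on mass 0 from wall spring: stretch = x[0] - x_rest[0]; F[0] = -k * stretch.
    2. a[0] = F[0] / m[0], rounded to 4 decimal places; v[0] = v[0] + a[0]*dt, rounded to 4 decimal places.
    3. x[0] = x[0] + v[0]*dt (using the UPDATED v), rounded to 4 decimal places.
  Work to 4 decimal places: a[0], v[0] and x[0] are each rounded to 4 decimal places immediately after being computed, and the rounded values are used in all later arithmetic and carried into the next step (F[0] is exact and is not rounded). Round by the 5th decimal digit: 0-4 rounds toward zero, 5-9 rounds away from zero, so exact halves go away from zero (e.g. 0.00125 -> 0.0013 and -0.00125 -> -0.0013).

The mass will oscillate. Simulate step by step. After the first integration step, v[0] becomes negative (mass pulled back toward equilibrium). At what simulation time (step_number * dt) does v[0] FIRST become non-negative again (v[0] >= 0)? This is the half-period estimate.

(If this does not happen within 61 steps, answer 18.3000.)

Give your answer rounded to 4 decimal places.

Answer: 2.1000

Derivation:
Step 0: x=[9.7000] v=[0.0000]
Step 1: x=[9.0166] v=[-2.2781]
Step 2: x=[7.8227] v=[-3.9796]
Step 3: x=[6.4206] v=[-4.6737]
Step 4: x=[5.1652] v=[-4.1848]
Step 5: x=[4.3742] v=[-2.6367]
Step 6: x=[4.2478] v=[-0.4212]
Step 7: x=[4.8181] v=[1.9010]
First v>=0 after going negative at step 7, time=2.1000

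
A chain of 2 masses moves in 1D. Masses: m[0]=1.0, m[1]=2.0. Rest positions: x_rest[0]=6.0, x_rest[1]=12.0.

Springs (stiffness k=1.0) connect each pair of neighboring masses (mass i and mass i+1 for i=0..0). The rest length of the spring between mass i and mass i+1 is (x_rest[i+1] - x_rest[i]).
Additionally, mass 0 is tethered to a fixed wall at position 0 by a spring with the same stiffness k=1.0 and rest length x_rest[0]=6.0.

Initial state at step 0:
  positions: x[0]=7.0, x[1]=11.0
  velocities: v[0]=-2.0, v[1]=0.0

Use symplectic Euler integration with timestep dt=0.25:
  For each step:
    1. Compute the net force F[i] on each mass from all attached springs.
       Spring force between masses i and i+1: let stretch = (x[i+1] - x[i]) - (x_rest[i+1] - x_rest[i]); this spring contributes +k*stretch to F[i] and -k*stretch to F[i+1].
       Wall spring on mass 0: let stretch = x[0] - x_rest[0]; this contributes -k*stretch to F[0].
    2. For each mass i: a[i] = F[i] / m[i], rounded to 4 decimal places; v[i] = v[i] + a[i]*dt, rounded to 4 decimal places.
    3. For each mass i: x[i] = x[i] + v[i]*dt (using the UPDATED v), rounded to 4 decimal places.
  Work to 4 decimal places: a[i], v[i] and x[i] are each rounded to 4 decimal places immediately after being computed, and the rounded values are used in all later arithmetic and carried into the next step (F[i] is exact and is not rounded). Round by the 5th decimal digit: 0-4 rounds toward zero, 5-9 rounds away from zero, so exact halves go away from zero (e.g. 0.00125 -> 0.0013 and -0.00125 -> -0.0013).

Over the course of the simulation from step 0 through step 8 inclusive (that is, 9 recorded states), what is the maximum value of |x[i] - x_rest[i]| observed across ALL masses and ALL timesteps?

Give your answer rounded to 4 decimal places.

Answer: 2.5887

Derivation:
Step 0: x=[7.0000 11.0000] v=[-2.0000 0.0000]
Step 1: x=[6.3125 11.0625] v=[-2.7500 0.2500]
Step 2: x=[5.5274 11.1641] v=[-3.1406 0.4063]
Step 3: x=[4.7491 11.2770] v=[-3.1133 0.4517]
Step 4: x=[4.0820 11.3734] v=[-2.6686 0.3857]
Step 5: x=[3.6154 11.4295] v=[-1.8663 0.2243]
Step 6: x=[3.4113 11.4289] v=[-0.8166 -0.0025]
Step 7: x=[3.4951 11.3652] v=[0.3350 -0.2547]
Step 8: x=[3.8523 11.2431] v=[1.4288 -0.4885]
Max displacement = 2.5887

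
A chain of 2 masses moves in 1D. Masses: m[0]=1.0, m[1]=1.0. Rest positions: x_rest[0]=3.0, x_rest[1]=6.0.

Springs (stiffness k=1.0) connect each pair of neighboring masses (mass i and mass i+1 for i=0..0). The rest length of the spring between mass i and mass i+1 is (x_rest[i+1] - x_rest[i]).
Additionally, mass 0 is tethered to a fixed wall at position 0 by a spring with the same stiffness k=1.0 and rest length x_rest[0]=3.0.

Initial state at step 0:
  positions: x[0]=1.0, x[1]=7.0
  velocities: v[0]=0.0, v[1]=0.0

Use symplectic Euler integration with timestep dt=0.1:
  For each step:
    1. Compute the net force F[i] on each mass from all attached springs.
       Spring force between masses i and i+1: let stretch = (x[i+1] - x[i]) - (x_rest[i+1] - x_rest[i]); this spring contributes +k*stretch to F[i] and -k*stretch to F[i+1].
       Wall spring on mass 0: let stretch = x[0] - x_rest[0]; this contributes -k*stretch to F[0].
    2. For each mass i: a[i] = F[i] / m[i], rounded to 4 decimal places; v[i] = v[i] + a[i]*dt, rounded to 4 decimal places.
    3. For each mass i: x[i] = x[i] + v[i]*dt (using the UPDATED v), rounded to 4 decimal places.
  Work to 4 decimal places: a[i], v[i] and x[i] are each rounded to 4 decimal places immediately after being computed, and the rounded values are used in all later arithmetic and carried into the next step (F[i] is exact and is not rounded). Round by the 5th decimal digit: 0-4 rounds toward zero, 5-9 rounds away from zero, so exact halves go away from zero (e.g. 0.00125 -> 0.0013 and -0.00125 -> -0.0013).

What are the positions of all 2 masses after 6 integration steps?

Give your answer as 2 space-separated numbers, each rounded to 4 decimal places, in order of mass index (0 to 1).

Step 0: x=[1.0000 7.0000] v=[0.0000 0.0000]
Step 1: x=[1.0500 6.9700] v=[0.5000 -0.3000]
Step 2: x=[1.1487 6.9108] v=[0.9870 -0.5920]
Step 3: x=[1.2935 6.8240] v=[1.4483 -0.8682]
Step 4: x=[1.4807 6.7119] v=[1.8720 -1.1213]
Step 5: x=[1.7054 6.5775] v=[2.2471 -1.3444]
Step 6: x=[1.9618 6.4243] v=[2.5638 -1.5316]

Answer: 1.9618 6.4243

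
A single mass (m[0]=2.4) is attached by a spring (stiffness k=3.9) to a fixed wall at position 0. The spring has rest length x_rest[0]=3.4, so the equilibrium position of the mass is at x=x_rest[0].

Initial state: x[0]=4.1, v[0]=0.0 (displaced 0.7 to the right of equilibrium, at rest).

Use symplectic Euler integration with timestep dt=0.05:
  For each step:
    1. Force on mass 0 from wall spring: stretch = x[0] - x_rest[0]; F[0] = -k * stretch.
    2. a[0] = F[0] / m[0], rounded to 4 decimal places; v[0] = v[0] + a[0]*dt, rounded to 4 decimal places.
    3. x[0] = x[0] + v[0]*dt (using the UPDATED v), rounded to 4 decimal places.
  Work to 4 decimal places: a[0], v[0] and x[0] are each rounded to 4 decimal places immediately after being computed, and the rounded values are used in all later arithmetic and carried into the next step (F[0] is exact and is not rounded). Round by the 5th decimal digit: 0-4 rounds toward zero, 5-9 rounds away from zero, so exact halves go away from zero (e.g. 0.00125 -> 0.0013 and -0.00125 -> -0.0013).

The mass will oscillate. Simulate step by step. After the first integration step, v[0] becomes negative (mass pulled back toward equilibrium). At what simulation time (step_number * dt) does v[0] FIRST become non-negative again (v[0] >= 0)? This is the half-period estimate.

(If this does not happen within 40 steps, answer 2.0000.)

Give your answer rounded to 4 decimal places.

Step 0: x=[4.1000] v=[0.0000]
Step 1: x=[4.0972] v=[-0.0569]
Step 2: x=[4.0915] v=[-0.1136]
Step 3: x=[4.0830] v=[-0.1698]
Step 4: x=[4.0717] v=[-0.2253]
Step 5: x=[4.0577] v=[-0.2799]
Step 6: x=[4.0410] v=[-0.3333]
Step 7: x=[4.0217] v=[-0.3854]
Step 8: x=[3.9999] v=[-0.4359]
Step 9: x=[3.9757] v=[-0.4846]
Step 10: x=[3.9491] v=[-0.5314]
Step 11: x=[3.9203] v=[-0.5760]
Step 12: x=[3.8894] v=[-0.6183]
Step 13: x=[3.8565] v=[-0.6581]
Step 14: x=[3.8217] v=[-0.6952]
Step 15: x=[3.7852] v=[-0.7295]
Step 16: x=[3.7472] v=[-0.7608]
Step 17: x=[3.7078] v=[-0.7890]
Step 18: x=[3.6671] v=[-0.8140]
Step 19: x=[3.6253] v=[-0.8357]
Step 20: x=[3.5826] v=[-0.8540]
Step 21: x=[3.5392] v=[-0.8688]
Step 22: x=[3.4952] v=[-0.8801]
Step 23: x=[3.4508] v=[-0.8878]
Step 24: x=[3.4062] v=[-0.8919]
Step 25: x=[3.3616] v=[-0.8924]
Step 26: x=[3.3171] v=[-0.8893]
Step 27: x=[3.2730] v=[-0.8826]
Step 28: x=[3.2294] v=[-0.8723]
Step 29: x=[3.1865] v=[-0.8584]
Step 30: x=[3.1444] v=[-0.8411]
Step 31: x=[3.1034] v=[-0.8203]
Step 32: x=[3.0636] v=[-0.7962]
Step 33: x=[3.0252] v=[-0.7689]
Step 34: x=[2.9883] v=[-0.7384]
Step 35: x=[2.9531] v=[-0.7050]
Step 36: x=[2.9197] v=[-0.6687]
Step 37: x=[2.8882] v=[-0.6297]
Step 38: x=[2.8588] v=[-0.5881]
Step 39: x=[2.8316] v=[-0.5441]
Step 40: x=[2.8067] v=[-0.4979]
v[0] did not become non-negative within 40 steps; using fallback time=2.0000

Answer: 2.0000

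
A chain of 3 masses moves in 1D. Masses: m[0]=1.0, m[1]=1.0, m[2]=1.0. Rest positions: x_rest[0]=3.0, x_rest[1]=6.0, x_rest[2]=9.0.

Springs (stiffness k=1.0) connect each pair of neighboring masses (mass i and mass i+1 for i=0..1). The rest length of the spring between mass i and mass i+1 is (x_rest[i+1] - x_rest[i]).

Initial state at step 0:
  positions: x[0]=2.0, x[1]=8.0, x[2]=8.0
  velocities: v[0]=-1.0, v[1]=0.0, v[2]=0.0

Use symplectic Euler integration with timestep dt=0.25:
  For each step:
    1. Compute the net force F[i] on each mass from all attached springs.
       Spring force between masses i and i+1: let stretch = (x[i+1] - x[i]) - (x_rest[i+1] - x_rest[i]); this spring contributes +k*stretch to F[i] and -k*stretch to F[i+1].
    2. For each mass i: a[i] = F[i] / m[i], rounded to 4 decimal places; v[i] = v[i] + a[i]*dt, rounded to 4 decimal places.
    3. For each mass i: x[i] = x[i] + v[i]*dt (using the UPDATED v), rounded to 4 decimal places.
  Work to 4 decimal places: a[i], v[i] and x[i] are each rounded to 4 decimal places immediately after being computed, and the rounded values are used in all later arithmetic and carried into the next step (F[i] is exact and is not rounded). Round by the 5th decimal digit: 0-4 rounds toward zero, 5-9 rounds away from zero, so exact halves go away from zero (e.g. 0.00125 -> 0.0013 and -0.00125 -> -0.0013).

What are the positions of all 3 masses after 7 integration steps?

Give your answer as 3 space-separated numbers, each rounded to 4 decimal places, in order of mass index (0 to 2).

Answer: 2.9282 3.4029 9.9192

Derivation:
Step 0: x=[2.0000 8.0000 8.0000] v=[-1.0000 0.0000 0.0000]
Step 1: x=[1.9375 7.6250 8.1875] v=[-0.2500 -1.5000 0.7500]
Step 2: x=[2.0430 6.9297 8.5274] v=[0.4219 -2.7813 1.3594]
Step 3: x=[2.2664 6.0288 8.9549] v=[0.8936 -3.6036 1.7100]
Step 4: x=[2.5375 5.0756 9.3870] v=[1.0842 -3.8127 1.7285]
Step 5: x=[2.7797 4.2333 9.7372] v=[0.9687 -3.3694 1.4007]
Step 6: x=[2.9252 3.6441 9.9309] v=[0.5821 -2.3568 0.7747]
Step 7: x=[2.9282 3.4029 9.9192] v=[0.0118 -0.9648 -0.0470]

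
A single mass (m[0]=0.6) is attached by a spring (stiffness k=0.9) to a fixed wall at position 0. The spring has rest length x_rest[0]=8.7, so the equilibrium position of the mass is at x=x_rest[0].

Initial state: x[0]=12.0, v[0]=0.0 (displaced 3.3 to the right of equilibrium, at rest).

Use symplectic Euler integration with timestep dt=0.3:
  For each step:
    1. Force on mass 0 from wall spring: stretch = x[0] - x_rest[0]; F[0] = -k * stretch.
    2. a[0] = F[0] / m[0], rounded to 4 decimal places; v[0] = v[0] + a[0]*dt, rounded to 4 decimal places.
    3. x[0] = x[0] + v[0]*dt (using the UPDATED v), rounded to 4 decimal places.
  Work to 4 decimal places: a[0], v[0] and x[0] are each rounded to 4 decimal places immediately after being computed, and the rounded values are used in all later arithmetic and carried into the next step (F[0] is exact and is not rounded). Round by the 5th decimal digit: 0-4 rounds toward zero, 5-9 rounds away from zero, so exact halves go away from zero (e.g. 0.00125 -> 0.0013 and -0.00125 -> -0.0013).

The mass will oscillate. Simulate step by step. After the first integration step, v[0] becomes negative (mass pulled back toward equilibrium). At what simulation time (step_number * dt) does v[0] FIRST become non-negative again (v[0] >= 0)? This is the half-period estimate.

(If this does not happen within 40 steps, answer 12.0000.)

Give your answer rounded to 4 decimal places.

Step 0: x=[12.0000] v=[0.0000]
Step 1: x=[11.5545] v=[-1.4850]
Step 2: x=[10.7237] v=[-2.7695]
Step 3: x=[9.6196] v=[-3.6802]
Step 4: x=[8.3914] v=[-4.0940]
Step 5: x=[7.2049] v=[-3.9551]
Step 6: x=[6.2202] v=[-3.2823]
Step 7: x=[5.5703] v=[-2.1664]
Step 8: x=[5.3429] v=[-0.7580]
Step 9: x=[5.5687] v=[0.7527]
First v>=0 after going negative at step 9, time=2.7000

Answer: 2.7000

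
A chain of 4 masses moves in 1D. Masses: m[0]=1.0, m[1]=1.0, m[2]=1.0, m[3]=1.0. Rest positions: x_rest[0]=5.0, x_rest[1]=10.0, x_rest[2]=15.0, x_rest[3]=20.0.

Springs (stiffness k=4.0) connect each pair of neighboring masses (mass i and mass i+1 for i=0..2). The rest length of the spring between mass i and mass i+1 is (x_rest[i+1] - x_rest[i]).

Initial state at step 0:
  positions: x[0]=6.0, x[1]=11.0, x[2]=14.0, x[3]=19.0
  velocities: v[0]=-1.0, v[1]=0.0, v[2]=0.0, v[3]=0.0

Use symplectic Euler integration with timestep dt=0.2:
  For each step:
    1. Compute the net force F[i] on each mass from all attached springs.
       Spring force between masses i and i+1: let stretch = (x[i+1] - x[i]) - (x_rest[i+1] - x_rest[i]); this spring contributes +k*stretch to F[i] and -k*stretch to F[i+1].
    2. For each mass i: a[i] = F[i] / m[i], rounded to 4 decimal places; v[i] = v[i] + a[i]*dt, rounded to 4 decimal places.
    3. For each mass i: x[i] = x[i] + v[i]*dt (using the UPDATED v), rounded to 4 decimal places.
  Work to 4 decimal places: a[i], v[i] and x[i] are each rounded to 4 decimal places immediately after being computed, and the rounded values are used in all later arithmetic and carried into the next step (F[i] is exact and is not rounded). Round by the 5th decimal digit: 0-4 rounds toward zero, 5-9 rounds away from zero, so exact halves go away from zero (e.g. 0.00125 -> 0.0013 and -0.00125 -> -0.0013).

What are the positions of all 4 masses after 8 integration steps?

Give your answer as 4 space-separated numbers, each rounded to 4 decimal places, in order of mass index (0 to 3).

Answer: 3.2433 9.5183 14.4987 21.1394

Derivation:
Step 0: x=[6.0000 11.0000 14.0000 19.0000] v=[-1.0000 0.0000 0.0000 0.0000]
Step 1: x=[5.8000 10.6800 14.3200 19.0000] v=[-1.0000 -1.6000 1.6000 0.0000]
Step 2: x=[5.5808 10.1616 14.8064 19.0512] v=[-1.0960 -2.5920 2.4320 0.2560]
Step 3: x=[5.2945 9.6534 15.2288 19.2232] v=[-1.4314 -2.5408 2.1120 0.8602]
Step 4: x=[4.9056 9.3399 15.3982 19.5561] v=[-1.9443 -1.5676 0.8472 1.6647]
Step 5: x=[4.4262 9.2862 15.2636 20.0238] v=[-2.3969 -0.2684 -0.6731 2.3384]
Step 6: x=[3.9244 9.4113 14.9342 20.5298] v=[-2.5089 0.6255 -1.6469 2.5302]
Step 7: x=[3.5005 9.5422 14.6165 20.9405] v=[-2.1194 0.6543 -1.5887 2.0537]
Step 8: x=[3.2433 9.5183 14.4987 21.1394] v=[-1.2860 -0.1196 -0.5889 0.9945]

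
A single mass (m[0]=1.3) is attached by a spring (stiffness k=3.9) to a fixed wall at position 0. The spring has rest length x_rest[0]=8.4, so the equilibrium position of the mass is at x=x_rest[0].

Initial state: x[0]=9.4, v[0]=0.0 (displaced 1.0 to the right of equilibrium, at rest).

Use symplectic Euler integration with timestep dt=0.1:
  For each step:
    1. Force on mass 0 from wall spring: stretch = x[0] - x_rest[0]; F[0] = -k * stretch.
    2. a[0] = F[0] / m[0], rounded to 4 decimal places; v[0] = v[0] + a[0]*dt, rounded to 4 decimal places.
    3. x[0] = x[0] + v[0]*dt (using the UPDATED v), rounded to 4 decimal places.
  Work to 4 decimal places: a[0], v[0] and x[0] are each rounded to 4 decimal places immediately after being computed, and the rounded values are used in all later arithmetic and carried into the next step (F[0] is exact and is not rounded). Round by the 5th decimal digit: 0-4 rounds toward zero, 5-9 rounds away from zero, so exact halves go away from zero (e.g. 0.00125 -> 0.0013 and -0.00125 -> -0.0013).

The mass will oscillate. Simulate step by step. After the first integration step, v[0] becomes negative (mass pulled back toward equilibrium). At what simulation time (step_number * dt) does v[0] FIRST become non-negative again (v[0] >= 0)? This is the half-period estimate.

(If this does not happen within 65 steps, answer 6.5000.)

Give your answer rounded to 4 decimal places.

Step 0: x=[9.4000] v=[0.0000]
Step 1: x=[9.3700] v=[-0.3000]
Step 2: x=[9.3109] v=[-0.5910]
Step 3: x=[9.2245] v=[-0.8643]
Step 4: x=[9.1133] v=[-1.1117]
Step 5: x=[8.9807] v=[-1.3257]
Step 6: x=[8.8307] v=[-1.4999]
Step 7: x=[8.6678] v=[-1.6291]
Step 8: x=[8.4969] v=[-1.7094]
Step 9: x=[8.3231] v=[-1.7385]
Step 10: x=[8.1516] v=[-1.7154]
Step 11: x=[7.9875] v=[-1.6409]
Step 12: x=[7.8358] v=[-1.5172]
Step 13: x=[7.7010] v=[-1.3479]
Step 14: x=[7.5872] v=[-1.1382]
Step 15: x=[7.4978] v=[-0.8944]
Step 16: x=[7.4354] v=[-0.6237]
Step 17: x=[7.4020] v=[-0.3343]
Step 18: x=[7.3985] v=[-0.0349]
Step 19: x=[7.4251] v=[0.2656]
First v>=0 after going negative at step 19, time=1.9000

Answer: 1.9000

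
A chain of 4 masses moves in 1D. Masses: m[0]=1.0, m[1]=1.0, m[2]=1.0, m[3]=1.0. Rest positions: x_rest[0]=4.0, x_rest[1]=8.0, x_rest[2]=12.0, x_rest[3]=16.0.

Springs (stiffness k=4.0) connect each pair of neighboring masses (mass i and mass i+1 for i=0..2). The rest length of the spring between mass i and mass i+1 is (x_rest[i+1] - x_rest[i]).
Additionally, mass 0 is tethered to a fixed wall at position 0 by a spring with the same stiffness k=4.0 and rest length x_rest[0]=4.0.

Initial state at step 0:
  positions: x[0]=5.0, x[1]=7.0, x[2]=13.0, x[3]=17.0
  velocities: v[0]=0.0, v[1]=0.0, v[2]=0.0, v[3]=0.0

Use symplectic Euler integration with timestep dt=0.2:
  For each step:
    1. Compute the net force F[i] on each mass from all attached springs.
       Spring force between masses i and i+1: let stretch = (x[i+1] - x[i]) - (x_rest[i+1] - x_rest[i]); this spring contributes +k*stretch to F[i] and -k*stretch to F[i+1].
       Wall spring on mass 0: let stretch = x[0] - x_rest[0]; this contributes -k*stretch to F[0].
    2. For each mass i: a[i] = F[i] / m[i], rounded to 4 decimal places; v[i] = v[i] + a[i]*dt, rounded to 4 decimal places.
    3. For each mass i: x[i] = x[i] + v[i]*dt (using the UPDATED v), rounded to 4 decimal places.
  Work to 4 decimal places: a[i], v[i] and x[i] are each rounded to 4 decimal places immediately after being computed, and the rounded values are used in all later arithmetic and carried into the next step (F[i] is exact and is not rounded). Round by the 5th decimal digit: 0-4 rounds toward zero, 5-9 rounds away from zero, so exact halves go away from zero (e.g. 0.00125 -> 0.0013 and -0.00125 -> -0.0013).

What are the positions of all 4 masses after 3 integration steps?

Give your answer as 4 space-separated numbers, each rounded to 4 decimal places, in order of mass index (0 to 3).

Answer: 3.2648 9.3562 11.9770 16.7850

Derivation:
Step 0: x=[5.0000 7.0000 13.0000 17.0000] v=[0.0000 0.0000 0.0000 0.0000]
Step 1: x=[4.5200 7.6400 12.6800 17.0000] v=[-2.4000 3.2000 -1.6000 0.0000]
Step 2: x=[3.8160 8.5872 12.2448 16.9488] v=[-3.5200 4.7360 -2.1760 -0.2560]
Step 3: x=[3.2648 9.3562 11.9770 16.7850] v=[-2.7558 3.8451 -1.3389 -0.8192]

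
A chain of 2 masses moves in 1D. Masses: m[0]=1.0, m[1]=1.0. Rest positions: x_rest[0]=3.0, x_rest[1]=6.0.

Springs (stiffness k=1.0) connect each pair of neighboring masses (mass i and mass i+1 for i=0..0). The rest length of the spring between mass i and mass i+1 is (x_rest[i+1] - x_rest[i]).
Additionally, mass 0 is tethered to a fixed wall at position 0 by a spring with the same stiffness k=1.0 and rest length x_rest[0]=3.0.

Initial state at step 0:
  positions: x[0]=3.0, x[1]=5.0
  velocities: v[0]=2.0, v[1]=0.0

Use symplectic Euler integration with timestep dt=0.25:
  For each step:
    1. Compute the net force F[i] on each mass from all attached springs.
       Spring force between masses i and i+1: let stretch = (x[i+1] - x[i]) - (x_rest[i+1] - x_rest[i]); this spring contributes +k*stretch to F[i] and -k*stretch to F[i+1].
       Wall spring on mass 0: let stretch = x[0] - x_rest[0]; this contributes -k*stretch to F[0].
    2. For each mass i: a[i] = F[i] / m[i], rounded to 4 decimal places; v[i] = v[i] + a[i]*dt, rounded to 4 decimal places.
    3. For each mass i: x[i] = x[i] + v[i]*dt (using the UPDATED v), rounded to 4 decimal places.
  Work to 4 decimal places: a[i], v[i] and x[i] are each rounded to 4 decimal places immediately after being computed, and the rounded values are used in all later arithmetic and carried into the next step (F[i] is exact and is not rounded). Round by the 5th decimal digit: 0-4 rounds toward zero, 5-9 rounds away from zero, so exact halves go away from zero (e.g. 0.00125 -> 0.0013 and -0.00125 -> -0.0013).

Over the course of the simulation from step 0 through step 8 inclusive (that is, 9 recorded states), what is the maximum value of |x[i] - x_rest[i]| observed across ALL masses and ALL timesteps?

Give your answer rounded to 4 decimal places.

Answer: 1.5215

Derivation:
Step 0: x=[3.0000 5.0000] v=[2.0000 0.0000]
Step 1: x=[3.4375 5.0625] v=[1.7500 0.2500]
Step 2: x=[3.7617 5.2110] v=[1.2969 0.5938]
Step 3: x=[3.9414 5.4564] v=[0.7188 0.9815]
Step 4: x=[3.9695 5.7946] v=[0.1122 1.3528]
Step 5: x=[3.8635 6.2062] v=[-0.4239 1.6465]
Step 6: x=[3.6625 6.6589] v=[-0.8041 1.8108]
Step 7: x=[3.4199 7.1118] v=[-0.9706 1.8117]
Step 8: x=[3.1943 7.5215] v=[-0.9026 1.6387]
Max displacement = 1.5215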